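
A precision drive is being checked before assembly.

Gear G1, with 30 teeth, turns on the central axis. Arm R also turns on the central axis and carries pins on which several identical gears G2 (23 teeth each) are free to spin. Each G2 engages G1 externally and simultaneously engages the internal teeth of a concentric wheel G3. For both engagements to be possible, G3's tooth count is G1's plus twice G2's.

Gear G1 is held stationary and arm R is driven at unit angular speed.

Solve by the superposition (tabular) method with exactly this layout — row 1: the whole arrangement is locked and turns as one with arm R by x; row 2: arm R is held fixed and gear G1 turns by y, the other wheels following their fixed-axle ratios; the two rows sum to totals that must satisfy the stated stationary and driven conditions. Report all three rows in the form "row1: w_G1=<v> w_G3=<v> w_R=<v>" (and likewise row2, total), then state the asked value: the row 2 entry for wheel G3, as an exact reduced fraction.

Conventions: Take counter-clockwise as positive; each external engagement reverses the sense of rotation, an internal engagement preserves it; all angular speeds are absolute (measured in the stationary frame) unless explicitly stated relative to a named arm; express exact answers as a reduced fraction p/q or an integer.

topology: planetary set — G1 30T / G2 23T / G3 76T, arm = carrier (Willis)
row 1 — lock + rotate with arm: ω_sun = ω_ring = ω_arm = x
row 2: sun turns y, ring = −(30/76)·y, arm 0
boundary: total ω_sun = x + y = 0 and total ω_arm = x = 1  ⇒  y = -1, x = 1
row 2 ring = −(30/76)·(-1) = 15/38
totals (row 1 + row 2): sun 1 + (-1) = 0, ring 1 + 15/38 = 53/38, arm 1 + 0 = 1
asked cell (row2, ring) = 15/38

row1: w_G1=1 w_G3=1 w_R=1
row2: w_G1=-1 w_G3=15/38 w_R=0
total: w_G1=0 w_G3=53/38 w_R=1
asked value: 15/38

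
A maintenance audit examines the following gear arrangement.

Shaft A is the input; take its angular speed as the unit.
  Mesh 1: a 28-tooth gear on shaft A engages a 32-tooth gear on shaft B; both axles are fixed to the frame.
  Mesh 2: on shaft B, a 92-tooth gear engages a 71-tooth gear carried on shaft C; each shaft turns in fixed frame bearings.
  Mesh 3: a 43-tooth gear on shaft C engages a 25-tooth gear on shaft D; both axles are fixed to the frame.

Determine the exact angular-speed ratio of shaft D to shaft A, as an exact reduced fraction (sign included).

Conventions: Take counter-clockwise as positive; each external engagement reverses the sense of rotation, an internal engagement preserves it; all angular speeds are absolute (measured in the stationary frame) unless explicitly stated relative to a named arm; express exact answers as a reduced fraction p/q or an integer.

-6923/3550

class = fixed-axis compound train [3 meshes; 3 ratios multiply, 3 sense flips]
mesh 1 [28T→32T]: running ratio 7/8, sense −
mesh 2 [92T→71T]: running ratio 161/142, sense +
mesh 3 [43T→25T]: running ratio 6923/3550, sense −
ω_out/ω_in = -6923/3550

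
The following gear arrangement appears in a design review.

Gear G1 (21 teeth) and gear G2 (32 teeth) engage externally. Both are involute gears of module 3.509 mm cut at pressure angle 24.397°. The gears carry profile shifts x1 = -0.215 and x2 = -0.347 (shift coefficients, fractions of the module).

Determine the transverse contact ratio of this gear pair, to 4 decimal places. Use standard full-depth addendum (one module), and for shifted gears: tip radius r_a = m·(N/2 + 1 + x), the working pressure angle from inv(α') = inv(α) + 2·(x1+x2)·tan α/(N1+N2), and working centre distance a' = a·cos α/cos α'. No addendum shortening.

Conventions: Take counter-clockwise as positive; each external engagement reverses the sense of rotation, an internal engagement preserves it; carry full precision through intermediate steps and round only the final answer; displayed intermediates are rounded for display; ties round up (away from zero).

1.6236

recognized (one external pair, fixed centres): single-mesh tooth geometry, m = 3.509, N1 = 21, N2 = 32
base radii: r_b1 = 33.554481, r_b2 = 51.130638
tip radii: r_a1 = 39.599065, r_a2 = 58.435377
inv(α') = inv(24.397°) + 2·(-0.215-0.347)·tan α/(21+32) = 0.01813018  ⇒  α' = 21.30060°
a' = a·cos α / cos α' = 92.9885·cos 24.397°/cos 21.30060° = 90.894348
action lengths: √(r_a1²−r_b1²) = 21.028142, √(r_a2²−r_b2²) = 28.290478
base pitch p_b = π·m·cos α = 10.039477
CR = (21.028142 + 28.290478 − 90.894348·sin 21.30060°)/10.039477 = 1.623615
contact ratio ≈ 1.6236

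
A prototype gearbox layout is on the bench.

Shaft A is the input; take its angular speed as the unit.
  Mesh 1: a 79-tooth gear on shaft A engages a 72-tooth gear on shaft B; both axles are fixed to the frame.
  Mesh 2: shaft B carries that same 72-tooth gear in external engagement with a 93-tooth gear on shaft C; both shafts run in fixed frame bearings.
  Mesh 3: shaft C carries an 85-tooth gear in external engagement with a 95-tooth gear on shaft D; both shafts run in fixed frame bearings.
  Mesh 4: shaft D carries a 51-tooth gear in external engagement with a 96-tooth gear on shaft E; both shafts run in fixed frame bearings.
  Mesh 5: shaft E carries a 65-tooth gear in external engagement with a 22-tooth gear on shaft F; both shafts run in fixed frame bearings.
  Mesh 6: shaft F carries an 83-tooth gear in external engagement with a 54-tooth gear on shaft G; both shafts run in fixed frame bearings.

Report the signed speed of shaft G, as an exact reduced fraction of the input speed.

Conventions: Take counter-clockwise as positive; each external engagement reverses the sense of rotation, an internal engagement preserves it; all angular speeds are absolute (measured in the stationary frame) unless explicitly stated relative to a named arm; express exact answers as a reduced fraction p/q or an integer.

6-mesh fixed-axis compound train (all bearings frame-fixed)
mesh 1 [79T→72T]: |ω|/ω_in = 1×79/72 = 79/72, sense flips to −
mesh 2 [72T→93T]: |ω|/ω_in = (79/72)×72/93 = 79/93, sense flips to +
mesh 3 [85T→95T]: |ω|/ω_in = (79/93)×85/95 = 1343/1767, sense flips to −
mesh 4 [51T→96T]: |ω|/ω_in = (1343/1767)×51/96 = 22831/56544, sense flips to +
mesh 5 [65T→22T]: |ω|/ω_in = (22831/56544)×65/22 = 1484015/1243968, sense flips to −
mesh 6 [83T→54T]: |ω|/ω_in = (1484015/1243968)×83/54 = 123173245/67174272, sense flips to +
signed output speed (× input speed) = 123173245/67174272

123173245/67174272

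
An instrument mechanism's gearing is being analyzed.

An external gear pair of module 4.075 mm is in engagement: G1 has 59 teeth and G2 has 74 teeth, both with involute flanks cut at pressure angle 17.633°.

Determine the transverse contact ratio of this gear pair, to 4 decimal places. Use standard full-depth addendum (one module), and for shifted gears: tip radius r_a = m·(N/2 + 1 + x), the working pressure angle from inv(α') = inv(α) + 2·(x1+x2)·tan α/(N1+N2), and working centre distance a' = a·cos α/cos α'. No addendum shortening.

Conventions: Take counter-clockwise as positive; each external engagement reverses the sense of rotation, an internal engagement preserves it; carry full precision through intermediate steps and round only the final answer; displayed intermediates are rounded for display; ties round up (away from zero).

1.9525

single-mesh involute tooth geometry (59T engaging 74T at module 4.075)
base radii: r_b1 = 114.564479, r_b2 = 143.691041
tip radii: r_a1 = 124.287500, r_a2 = 154.850000
no profile shift: α' = α, a' = a
action lengths: √(r_a1²−r_b1²) = 48.190900, √(r_a2²−r_b2²) = 57.718343
base pitch p_b = π·m·cos α = 12.200506
CR = (48.190900 + 57.718343 − 270.987500·sin 17.63300°)/12.200506 = 1.952544
contact ratio ≈ 1.9525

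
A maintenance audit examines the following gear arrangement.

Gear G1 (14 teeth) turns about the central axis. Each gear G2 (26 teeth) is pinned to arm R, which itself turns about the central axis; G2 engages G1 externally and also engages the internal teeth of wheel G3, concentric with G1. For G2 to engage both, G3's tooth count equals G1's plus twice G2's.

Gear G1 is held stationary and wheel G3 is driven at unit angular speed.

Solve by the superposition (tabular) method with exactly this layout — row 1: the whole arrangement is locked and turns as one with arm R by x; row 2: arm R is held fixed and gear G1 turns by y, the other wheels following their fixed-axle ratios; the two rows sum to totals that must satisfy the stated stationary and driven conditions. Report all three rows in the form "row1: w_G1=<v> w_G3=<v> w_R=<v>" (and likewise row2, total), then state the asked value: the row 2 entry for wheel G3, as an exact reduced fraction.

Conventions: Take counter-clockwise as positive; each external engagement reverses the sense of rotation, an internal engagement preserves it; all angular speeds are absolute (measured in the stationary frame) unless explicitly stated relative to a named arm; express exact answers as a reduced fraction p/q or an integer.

recognized (axles ride arm R): planetary set, 14/26/66 teeth
superposition row 1 [locked train]: every member turns x
row 2 — arm fixed, fixed-axis ratios: sun y, ring −(14/66)·y, arm 0
boundary: total ω_sun = x + y = 0 and total ω_ring = x − (14/66)·y = 1  ⇒  y = -33/40, x = 33/40
row 2 ring = −(14/66)·(-33/40) = 7/40
totals (row 1 + row 2): sun 33/40 + (-33/40) = 0, ring 33/40 + 7/40 = 1, arm 33/40 + 0 = 33/40
asked cell (row2, ring) = 7/40

row1: w_G1=33/40 w_G3=33/40 w_R=33/40
row2: w_G1=-33/40 w_G3=7/40 w_R=0
total: w_G1=0 w_G3=1 w_R=33/40
asked value: 7/40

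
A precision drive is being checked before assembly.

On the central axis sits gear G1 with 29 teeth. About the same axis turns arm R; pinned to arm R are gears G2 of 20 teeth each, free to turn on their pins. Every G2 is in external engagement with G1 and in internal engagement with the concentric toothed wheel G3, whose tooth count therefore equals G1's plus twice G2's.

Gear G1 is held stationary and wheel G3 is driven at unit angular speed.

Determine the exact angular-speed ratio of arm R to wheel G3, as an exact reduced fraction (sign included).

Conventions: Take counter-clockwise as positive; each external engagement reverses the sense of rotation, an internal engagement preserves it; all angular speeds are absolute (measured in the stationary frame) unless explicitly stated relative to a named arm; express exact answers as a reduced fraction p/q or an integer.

recognized (axles ride arm R): planetary set, 29/20/69 teeth
ring teeth: 29 + 2·20 = 69
29(ω_sun−ω_arm) = −69(ω_ring−ω_arm),  ω_sun = 0, ω_ring = 1
29(0−ω_arm) = −69(1−ω_arm)  ⇒  98·ω_arm = 69  ⇒  ω_arm = 69/98
ω_out/ω_in = 69/98

69/98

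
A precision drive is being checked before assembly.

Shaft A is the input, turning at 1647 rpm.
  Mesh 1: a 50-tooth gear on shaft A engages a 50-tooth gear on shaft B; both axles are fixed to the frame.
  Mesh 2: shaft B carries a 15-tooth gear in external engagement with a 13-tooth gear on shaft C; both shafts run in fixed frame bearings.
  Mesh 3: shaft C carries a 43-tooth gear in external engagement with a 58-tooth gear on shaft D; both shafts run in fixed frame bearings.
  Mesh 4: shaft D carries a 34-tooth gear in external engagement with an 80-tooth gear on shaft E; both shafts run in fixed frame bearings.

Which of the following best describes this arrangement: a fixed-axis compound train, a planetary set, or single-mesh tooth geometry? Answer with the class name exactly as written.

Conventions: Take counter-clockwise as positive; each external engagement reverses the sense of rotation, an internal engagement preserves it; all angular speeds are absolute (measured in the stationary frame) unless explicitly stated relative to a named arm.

topology: fixed-axis compound train — 4 meshes, A→E
classification: fixed-axis compound train

fixed-axis compound train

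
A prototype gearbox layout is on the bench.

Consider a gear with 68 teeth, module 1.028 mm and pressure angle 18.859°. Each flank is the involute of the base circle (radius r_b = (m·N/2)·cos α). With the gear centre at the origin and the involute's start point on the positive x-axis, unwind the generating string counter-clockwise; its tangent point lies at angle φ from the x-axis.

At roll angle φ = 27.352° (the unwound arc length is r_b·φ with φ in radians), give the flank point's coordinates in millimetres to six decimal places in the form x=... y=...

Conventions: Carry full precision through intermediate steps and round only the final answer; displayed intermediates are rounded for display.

recognized (one wheel, involute flank): single-mesh tooth geometry, m = 1.028, N = 68
pitch radius r_p = m·N/2 = 1.028·68/2 = 34.952000
base radius r_b = r_p·cos α = 34.952000·cos 18.859° = 33.075669
roll angle φ = 27.352° = 0.47738246 rad
x = r_b·(cos φ + φ·sin φ) = 36.632519
y = r_b·(sin φ − φ·cos φ) = 1.172349

x=36.632519 y=1.172349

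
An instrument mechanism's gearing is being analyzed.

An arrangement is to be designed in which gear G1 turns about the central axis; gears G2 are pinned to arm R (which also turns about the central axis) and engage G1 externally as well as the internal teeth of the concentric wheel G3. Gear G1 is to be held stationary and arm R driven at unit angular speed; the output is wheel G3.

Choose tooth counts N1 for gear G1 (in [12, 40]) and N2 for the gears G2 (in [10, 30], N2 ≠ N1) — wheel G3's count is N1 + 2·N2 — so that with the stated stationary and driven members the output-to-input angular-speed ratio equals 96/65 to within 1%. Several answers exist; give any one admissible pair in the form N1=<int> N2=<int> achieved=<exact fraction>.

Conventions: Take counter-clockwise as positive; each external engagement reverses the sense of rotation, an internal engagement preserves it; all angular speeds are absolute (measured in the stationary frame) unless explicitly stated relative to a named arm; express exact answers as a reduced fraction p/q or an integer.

planetary set to be sized for 96/65 (Willis relation)
Willis with ω_sun = 0: ω_ring/ω_arm = (N1+N3)/N3; set equal to 96/65  ⇒  N3/N1 = 1/(96/65 − 1) = 65/31
N3 = N1 + 2·N2  ⇒  N2/N1 = (N3/N1 − 1)/2 = (65/31 − 1)/2 = 17/31
smallest multiple with N1 ≥ 12 and N2 ≥ 10: k = 1  ⇒  N1 = 1·31 = 31, N2 = 1·17 = 17 (N1 ≤ 40, N2 ≤ 30, N2 ≠ N1 ✓), N3 = 31 + 2·17 = 65
check: (N1+N3)/N3 with N1 = 31, N3 = 65 gives 96/65; |achieved − target| = 0 ≤ 24/1625 ✓

N1=31 N2=17 achieved=96/65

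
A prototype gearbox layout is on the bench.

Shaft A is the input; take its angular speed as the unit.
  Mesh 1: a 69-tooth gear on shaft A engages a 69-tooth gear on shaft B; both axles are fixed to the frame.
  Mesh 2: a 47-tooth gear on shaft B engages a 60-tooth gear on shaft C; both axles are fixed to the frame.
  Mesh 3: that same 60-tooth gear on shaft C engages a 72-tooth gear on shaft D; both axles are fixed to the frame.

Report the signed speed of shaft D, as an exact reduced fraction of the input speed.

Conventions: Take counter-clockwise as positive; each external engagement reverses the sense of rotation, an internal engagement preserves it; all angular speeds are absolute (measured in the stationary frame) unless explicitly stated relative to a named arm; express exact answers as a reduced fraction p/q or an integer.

-47/72

3-mesh fixed-axis compound train (all bearings frame-fixed)
mesh 1 [69T→69T]: |ω|/ω_in = 1×69/69 = 1, sense flips to −
mesh 2 [47T→60T]: |ω|/ω_in = 1×47/60 = 47/60, sense flips to +
mesh 3 [60T→72T]: |ω|/ω_in = (47/60)×60/72 = 47/72, sense flips to −
signed output speed (× input speed) = -47/72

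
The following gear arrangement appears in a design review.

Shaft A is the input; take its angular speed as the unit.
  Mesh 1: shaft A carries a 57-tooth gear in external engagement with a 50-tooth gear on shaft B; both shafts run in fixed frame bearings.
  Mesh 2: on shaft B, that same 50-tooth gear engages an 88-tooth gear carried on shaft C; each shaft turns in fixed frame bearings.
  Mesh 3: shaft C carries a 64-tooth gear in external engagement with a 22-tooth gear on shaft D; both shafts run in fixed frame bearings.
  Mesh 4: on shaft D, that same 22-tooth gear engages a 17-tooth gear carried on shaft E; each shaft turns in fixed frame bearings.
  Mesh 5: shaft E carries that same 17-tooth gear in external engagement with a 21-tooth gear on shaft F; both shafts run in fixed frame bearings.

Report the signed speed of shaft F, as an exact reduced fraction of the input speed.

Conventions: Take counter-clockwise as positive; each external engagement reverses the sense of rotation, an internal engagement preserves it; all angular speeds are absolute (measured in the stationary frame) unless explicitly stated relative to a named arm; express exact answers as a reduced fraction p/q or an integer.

-152/77

5-mesh fixed-axis compound train (all bearings frame-fixed)
mesh 1 [57T→50T]: |ω|/ω_in = 1×57/50 = 57/50, sense flips to −
mesh 2 [50T→88T]: |ω|/ω_in = (57/50)×50/88 = 57/88, sense flips to +
mesh 3 [64T→22T]: |ω|/ω_in = (57/88)×64/22 = 228/121, sense flips to −
mesh 4 [22T→17T]: |ω|/ω_in = (228/121)×22/17 = 456/187, sense flips to +
mesh 5 [17T→21T]: |ω|/ω_in = (456/187)×17/21 = 152/77, sense flips to −
signed output speed (× input speed) = -152/77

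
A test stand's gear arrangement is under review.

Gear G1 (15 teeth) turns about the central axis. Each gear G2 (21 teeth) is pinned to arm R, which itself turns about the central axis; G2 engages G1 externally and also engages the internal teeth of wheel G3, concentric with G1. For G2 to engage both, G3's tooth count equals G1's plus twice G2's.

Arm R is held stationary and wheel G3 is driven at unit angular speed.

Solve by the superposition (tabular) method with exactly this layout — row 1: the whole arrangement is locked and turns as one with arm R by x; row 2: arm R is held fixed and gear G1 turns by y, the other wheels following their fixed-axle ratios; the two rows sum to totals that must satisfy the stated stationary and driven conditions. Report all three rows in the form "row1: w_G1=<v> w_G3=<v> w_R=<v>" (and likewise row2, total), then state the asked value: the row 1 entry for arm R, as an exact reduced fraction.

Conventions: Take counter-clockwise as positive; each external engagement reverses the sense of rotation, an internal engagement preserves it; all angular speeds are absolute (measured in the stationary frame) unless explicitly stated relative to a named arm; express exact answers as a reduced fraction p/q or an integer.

row1: w_G1=0 w_G3=0 w_R=0
row2: w_G1=-19/5 w_G3=1 w_R=0
total: w_G1=-19/5 w_G3=1 w_R=0
asked value: 0

topology: planetary set — G1 15T / G2 21T / G3 57T, arm = carrier (Willis)
row 1 — lock + rotate with arm: ω_sun = ω_ring = ω_arm = x
row 2: sun turns y, ring = −(15/57)·y, arm 0
boundary: total ω_arm = x = 0 and total ω_ring = x − (15/57)·y = 1  ⇒  y = -19/5, x = 0
row 2 ring = −(15/57)·(-19/5) = 1
totals (row 1 + row 2): sun 0 + (-19/5) = -19/5, ring 0 + 1 = 1, arm 0 + 0 = 0
asked cell (row1, arm) = 0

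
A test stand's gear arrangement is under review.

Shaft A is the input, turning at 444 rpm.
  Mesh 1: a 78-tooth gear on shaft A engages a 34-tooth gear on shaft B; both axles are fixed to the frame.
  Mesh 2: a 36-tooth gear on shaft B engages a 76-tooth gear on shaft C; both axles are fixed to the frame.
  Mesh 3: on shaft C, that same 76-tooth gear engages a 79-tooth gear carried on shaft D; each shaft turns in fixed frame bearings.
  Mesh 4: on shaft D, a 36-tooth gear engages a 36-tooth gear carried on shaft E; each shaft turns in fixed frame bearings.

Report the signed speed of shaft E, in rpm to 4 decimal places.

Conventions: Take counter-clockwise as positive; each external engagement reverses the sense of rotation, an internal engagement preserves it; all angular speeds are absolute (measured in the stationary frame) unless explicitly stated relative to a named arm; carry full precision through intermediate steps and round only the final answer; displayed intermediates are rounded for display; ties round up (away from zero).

+464.1668 rpm

class = fixed-axis compound train [4 meshes; 4 ratios multiply, 4 sense flips]
mesh 1 [78T→34T]: ω = 444.0000×78/34 = 1018.5882 rpm, sense flips to −
mesh 2 [36T→76T]: ω = 1018.5882×36/76 = 482.4892 rpm, sense flips to +
mesh 3 [76T→79T]: ω = 482.4892×76/79 = 464.1668 rpm, sense flips to −
mesh 4 [36T→36T]: ω = 464.1668×36/36 = 464.1668 rpm, sense flips to +
signed output speed = +464.1668 rpm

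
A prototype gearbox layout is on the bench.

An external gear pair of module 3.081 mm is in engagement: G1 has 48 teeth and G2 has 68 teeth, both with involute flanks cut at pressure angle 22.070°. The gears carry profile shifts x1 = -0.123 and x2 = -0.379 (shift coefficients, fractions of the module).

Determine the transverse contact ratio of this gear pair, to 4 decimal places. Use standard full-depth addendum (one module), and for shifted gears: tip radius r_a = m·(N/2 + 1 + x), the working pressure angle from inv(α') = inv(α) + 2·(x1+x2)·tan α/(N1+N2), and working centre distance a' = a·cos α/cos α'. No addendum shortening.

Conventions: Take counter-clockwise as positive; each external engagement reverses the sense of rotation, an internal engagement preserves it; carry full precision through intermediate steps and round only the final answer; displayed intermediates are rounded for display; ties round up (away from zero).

1.7556

class = single-mesh tooth geometry [involute pair 48T × 68T, m = 3.081]
base radii: r_b1 = 68.525790, r_b2 = 97.078202
tip radii: r_a1 = 76.646037, r_a2 = 106.667301
inv(α') = inv(22.070°) + 2·(-0.123-0.379)·tan α/(48+68) = 0.01674470  ⇒  α' = 20.76373°
a' = a·cos α / cos α' = 178.6980·cos 22.070°/cos 20.76373° = 177.107041
action lengths: √(r_a1²−r_b1²) = 34.334110, √(r_a2²−r_b2²) = 44.201083
base pitch p_b = π·m·cos α = 8.970005
CR = (34.334110 + 44.201083 − 177.107041·sin 20.76373°)/8.970005 = 1.755638
contact ratio ≈ 1.7556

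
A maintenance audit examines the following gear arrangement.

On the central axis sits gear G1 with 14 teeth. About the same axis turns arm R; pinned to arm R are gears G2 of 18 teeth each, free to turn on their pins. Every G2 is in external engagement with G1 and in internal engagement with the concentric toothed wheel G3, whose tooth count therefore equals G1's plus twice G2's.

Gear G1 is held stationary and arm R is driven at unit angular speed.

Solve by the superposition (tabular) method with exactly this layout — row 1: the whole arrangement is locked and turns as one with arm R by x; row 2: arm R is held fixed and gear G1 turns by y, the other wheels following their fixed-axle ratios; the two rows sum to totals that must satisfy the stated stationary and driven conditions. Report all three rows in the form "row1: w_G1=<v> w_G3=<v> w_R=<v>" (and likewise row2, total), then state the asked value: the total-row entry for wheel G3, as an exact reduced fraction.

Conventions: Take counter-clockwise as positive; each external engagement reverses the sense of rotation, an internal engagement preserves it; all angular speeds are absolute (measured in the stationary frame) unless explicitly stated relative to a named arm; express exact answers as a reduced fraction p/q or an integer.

row1: w_G1=1 w_G3=1 w_R=1
row2: w_G1=-1 w_G3=7/25 w_R=0
total: w_G1=0 w_G3=32/25 w_R=1
asked value: 32/25

class = planetary set [G3 = 14+2·18 = 50; Willis about the carrier]
row 1 — lock + rotate with arm: ω_sun = ω_ring = ω_arm = x
row 2 (arm held, sun turns y): ω_ring = −(14/50)·y, ω_arm = 0
boundary: total ω_sun = x + y = 0 and total ω_arm = x = 1  ⇒  y = -1, x = 1
row 2 ring = −(14/50)·(-1) = 7/25
totals (row 1 + row 2): sun 1 + (-1) = 0, ring 1 + 7/25 = 32/25, arm 1 + 0 = 1
asked cell (total, ring) = 32/25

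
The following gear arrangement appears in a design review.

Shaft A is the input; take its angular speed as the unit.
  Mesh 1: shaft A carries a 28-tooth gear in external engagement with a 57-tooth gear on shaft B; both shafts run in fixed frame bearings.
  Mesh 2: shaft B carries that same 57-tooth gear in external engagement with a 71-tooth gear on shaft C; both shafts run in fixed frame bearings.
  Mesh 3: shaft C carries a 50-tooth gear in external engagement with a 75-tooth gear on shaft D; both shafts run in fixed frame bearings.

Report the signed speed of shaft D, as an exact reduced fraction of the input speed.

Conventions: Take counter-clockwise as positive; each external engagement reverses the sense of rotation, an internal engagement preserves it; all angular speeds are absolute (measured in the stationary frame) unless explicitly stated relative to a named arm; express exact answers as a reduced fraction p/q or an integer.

3-mesh fixed-axis compound train (all bearings frame-fixed)
mesh 1 [28T→57T]: |ω|/ω_in = 1×28/57 = 28/57, sense flips to −
mesh 2 [57T→71T]: |ω|/ω_in = (28/57)×57/71 = 28/71, sense flips to +
mesh 3 [50T→75T]: |ω|/ω_in = (28/71)×50/75 = 56/213, sense flips to −
signed output speed (× input speed) = -56/213

-56/213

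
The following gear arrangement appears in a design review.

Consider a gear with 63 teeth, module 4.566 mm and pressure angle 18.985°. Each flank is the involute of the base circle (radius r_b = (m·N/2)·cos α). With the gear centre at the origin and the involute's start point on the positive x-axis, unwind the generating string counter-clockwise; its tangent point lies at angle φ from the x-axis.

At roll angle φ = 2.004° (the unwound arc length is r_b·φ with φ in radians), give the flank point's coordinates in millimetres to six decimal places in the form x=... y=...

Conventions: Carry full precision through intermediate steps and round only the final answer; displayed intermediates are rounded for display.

x=136.088411 y=0.001940

single-mesh involute tooth geometry (63T wheel at module 4.566)
pitch radius r_p = m·N/2 = 4.566·63/2 = 143.829000
base radius r_b = r_p·cos α = 143.829000·cos 18.985° = 136.005246
roll angle φ = 2.004° = 0.03497640 rad
x = r_b·(cos φ + φ·sin φ) = 136.088411
y = r_b·(sin φ − φ·cos φ) = 0.001940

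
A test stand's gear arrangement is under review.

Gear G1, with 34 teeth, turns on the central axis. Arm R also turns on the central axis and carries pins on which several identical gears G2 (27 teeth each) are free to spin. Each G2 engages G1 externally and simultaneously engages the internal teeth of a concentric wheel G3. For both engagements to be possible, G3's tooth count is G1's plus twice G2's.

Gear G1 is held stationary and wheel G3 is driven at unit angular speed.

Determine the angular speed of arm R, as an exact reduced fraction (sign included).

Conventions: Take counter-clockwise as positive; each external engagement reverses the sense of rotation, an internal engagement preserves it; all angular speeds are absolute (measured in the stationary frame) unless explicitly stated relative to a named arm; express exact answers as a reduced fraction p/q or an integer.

44/61

planetary set (34T centre, 27T on arm, 88T internal) — Willis relation
ring teeth: 34 + 2·27 = 88
34(ω_sun−ω_arm) = −88(ω_ring−ω_arm),  ω_sun = 0, ω_ring = 1
34(0−ω_arm) = −88(1−ω_arm)  ⇒  122·ω_arm = 88  ⇒  ω_arm = 44/61
exact speed ratio = 44/61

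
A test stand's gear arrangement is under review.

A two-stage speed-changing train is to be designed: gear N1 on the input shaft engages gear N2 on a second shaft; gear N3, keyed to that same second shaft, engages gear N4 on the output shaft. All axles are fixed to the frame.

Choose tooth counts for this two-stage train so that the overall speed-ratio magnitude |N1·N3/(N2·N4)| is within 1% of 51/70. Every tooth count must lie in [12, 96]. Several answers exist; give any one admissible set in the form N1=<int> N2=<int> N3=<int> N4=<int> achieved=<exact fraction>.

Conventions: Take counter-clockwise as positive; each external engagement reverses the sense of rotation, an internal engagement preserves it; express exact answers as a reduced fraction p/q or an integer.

N1=12 N2=14 N3=17 N4=20 achieved=51/70

topology: fixed-axis compound train — 2 stages, target 51/70
target = 51/70 in lowest terms: an exact hit needs N1·N3 = k·51 and N2·N4 = k·70 for one integer k, every count in [12, 96]; additionally prefer no 1:1 stage (N1 ≠ N2, N3 ≠ N4)
k = 1…3: no 1:1-free in-range split of k·51 and k·70 into factor pairs; take k = 4
k = 4: N1·N3 = 204 = 12·17, N2·N4 = 280 = 14·20
achieved = 12·17/(14·20) = 51/70; |achieved − target| = 0 ≤ 51/7000 ✓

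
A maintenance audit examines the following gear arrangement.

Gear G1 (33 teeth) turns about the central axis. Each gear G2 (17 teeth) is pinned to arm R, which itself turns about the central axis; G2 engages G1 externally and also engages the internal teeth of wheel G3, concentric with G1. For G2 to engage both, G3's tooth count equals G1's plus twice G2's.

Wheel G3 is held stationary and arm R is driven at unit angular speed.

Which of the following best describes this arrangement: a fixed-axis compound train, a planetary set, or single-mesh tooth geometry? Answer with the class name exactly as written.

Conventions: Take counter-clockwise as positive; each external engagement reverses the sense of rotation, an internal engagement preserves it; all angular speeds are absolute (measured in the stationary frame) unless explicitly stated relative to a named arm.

topology: planetary set — G1 33T / G2 17T / G3 67T, arm = carrier (Willis)
classification: planetary set

planetary set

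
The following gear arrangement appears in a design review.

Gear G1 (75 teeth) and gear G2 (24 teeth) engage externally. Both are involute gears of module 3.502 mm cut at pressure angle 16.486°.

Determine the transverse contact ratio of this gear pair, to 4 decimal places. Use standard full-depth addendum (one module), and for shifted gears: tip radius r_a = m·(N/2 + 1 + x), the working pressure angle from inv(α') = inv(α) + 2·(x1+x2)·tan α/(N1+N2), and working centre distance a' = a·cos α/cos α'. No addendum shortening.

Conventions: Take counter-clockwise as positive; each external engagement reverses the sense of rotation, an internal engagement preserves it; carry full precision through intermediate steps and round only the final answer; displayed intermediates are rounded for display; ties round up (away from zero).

1.9118

recognized (one external pair, fixed centres): single-mesh tooth geometry, m = 3.502, N1 = 75, N2 = 24
base radii: r_b1 = 125.926112, r_b2 = 40.296356
tip radii: r_a1 = 134.827000, r_a2 = 45.526000
no profile shift: α' = α, a' = a
action lengths: √(r_a1²−r_b1²) = 48.176076, √(r_a2²−r_b2²) = 21.185382
base pitch p_b = π·m·cos α = 10.549561
CR = (48.176076 + 21.185382 − 173.349000·sin 16.48600°)/10.549561 = 1.911766
contact ratio ≈ 1.9118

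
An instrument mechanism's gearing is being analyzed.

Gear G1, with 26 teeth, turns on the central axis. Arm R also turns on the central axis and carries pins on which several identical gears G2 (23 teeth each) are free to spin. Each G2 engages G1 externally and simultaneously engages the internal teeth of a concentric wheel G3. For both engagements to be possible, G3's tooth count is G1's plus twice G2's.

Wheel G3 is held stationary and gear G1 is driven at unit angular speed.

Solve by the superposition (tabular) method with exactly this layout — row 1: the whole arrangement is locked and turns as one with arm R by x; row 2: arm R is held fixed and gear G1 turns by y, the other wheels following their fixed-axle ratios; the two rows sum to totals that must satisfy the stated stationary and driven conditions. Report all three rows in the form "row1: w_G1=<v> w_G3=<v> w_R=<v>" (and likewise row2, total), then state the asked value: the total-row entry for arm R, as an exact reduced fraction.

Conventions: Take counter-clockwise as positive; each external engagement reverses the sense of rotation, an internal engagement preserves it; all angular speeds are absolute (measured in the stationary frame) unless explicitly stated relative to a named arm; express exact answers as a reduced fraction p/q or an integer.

planetary set (26T centre, 23T on arm, 72T internal) — Willis relation
row 1 — lock + rotate with arm: ω_sun = ω_ring = ω_arm = x
row 2 (arm held, sun turns y): ω_ring = −(26/72)·y, ω_arm = 0
boundary: total ω_ring = x − (26/72)·y = 0 and total ω_sun = x + y = 1  ⇒  y = 36/49, x = 13/49
row 2 ring = −(26/72)·36/49 = -13/49
totals (row 1 + row 2): sun 13/49 + 36/49 = 1, ring 13/49 + (-13/49) = 0, arm 13/49 + 0 = 13/49
asked cell (total, arm) = 13/49

row1: w_G1=13/49 w_G3=13/49 w_R=13/49
row2: w_G1=36/49 w_G3=-13/49 w_R=0
total: w_G1=1 w_G3=0 w_R=13/49
asked value: 13/49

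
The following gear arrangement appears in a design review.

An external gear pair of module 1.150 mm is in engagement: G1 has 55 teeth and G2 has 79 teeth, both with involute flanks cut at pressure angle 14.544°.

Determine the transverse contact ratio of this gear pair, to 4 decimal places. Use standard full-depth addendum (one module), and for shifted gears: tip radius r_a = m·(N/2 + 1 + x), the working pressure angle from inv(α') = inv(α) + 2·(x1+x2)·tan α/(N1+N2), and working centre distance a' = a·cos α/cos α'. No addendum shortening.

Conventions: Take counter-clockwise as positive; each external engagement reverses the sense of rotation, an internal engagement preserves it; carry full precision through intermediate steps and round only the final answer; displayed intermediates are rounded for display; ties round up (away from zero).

topology: single-mesh involute geometry — m = 1.150, 55T/79T pair
base radii: r_b1 = 30.611579, r_b2 = 43.969359
tip radii: r_a1 = 32.775000, r_a2 = 46.575000
no profile shift: α' = α, a' = a
action lengths: √(r_a1²−r_b1²) = 11.710330, √(r_a2²−r_b2²) = 15.359885
base pitch p_b = π·m·cos α = 3.497059
CR = (11.710330 + 15.359885 − 77.050000·sin 14.54400°)/3.497059 = 2.207900
contact ratio ≈ 2.2079

2.2079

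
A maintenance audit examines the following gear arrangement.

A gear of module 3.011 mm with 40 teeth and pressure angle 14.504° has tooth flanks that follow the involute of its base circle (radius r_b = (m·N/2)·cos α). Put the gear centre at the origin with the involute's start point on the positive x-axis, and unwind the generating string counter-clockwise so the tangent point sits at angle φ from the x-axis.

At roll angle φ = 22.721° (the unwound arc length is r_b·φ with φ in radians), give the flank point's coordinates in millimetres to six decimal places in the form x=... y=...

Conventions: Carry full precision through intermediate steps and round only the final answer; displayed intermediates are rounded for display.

x=62.706247 y=1.192951

single-mesh involute tooth geometry (40T wheel at module 3.011)
pitch radius r_p = m·N/2 = 3.011·40/2 = 60.220000
base radius r_b = r_p·cos α = 60.220000·cos 14.504° = 58.300798
roll angle φ = 22.721° = 0.39655626 rad
x = r_b·(cos φ + φ·sin φ) = 62.706247
y = r_b·(sin φ − φ·cos φ) = 1.192951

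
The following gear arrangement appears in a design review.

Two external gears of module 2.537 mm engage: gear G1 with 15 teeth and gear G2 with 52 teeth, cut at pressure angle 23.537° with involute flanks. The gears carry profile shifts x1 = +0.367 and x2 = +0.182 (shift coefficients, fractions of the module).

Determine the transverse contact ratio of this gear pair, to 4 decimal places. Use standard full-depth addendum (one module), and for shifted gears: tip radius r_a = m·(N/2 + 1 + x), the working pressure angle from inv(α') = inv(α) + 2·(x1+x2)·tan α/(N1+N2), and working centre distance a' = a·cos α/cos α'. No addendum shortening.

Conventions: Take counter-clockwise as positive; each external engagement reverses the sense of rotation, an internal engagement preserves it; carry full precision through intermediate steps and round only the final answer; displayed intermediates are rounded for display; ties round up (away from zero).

1.3931

recognized (one external pair, fixed centres): single-mesh tooth geometry, m = 2.537, N1 = 15, N2 = 52
base radii: r_b1 = 17.444457, r_b2 = 60.474119
tip radii: r_a1 = 22.495579, r_a2 = 68.960734
inv(α') = inv(23.537°) + 2·(+0.367+0.182)·tan α/(15+52) = 0.03192063  ⇒  α' = 25.50102°
a' = a·cos α / cos α' = 84.9895·cos 23.537°/cos 25.50102° = 86.328948
action lengths: √(r_a1²−r_b1²) = 14.203590, √(r_a2²−r_b2²) = 33.143081
base pitch p_b = π·m·cos α = 7.307117
CR = (14.203590 + 33.143081 − 86.328948·sin 25.50102°)/7.307117 = 1.393123
contact ratio ≈ 1.3931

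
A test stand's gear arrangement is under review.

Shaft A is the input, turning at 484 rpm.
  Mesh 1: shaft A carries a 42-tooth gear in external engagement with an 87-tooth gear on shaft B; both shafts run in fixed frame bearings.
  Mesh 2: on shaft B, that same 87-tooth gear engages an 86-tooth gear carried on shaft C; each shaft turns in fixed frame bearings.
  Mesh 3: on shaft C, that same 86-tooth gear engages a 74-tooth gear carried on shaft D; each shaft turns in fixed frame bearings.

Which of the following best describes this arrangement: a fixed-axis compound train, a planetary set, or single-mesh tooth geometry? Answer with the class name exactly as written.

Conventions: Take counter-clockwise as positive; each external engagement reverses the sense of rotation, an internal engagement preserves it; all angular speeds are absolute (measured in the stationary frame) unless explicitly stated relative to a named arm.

fixed-axis compound train

topology: fixed-axis compound train — 3 meshes, A→D
classification: fixed-axis compound train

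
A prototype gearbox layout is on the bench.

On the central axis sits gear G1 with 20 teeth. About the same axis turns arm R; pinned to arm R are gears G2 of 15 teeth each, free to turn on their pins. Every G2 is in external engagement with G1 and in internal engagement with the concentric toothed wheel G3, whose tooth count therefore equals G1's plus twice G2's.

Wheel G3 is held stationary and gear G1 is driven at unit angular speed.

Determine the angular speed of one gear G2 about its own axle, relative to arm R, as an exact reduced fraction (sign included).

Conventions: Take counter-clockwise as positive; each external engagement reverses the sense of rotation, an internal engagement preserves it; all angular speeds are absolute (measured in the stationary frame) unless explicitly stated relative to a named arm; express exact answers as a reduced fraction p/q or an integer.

class = planetary set [G3 = 20+2·15 = 50; Willis about the carrier]
ring teeth: 20 + 2·15 = 50
20(ω_sun−ω_arm) = −50(ω_ring−ω_arm),  ω_ring = 0, ω_sun = 1
20(1−ω_arm) = −50(0−ω_arm)  ⇒  70·ω_arm = 20  ⇒  ω_arm = 2/7
sun–planet mesh: 20·(1−2/7) = −15·(ω_p−ω_arm)  ⇒  ω_p−ω_arm = -20/21
exact speed ratio = -20/21

-20/21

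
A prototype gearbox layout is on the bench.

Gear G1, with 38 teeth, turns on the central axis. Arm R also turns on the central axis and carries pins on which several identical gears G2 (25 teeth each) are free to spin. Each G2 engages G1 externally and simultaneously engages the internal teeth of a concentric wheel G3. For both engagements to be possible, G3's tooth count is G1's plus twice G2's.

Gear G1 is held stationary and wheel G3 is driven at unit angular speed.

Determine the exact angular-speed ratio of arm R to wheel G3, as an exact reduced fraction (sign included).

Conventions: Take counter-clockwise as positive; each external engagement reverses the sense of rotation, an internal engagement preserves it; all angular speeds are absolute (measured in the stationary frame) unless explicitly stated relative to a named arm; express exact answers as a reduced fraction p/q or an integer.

recognized (axles ride arm R): planetary set, 38/25/88 teeth
ring teeth: 38 + 2·25 = 88
38(ω_sun−ω_arm) = −88(ω_ring−ω_arm),  ω_sun = 0, ω_ring = 1
38(0−ω_arm) = −88(1−ω_arm)  ⇒  126·ω_arm = 88  ⇒  ω_arm = 44/63
ω_out/ω_in = 44/63

44/63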